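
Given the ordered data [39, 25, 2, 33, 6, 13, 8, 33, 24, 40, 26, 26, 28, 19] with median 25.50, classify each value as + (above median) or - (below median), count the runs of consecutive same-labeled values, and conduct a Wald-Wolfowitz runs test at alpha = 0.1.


Step 1: Compute median = 25.50; label A = above, B = below.
Labels in order: ABBABBBABAAAAB  (n_A = 7, n_B = 7)
Step 2: Count runs R = 8.
Step 3: Under H0 (random ordering), E[R] = 2*n_A*n_B/(n_A+n_B) + 1 = 2*7*7/14 + 1 = 8.0000.
        Var[R] = 2*n_A*n_B*(2*n_A*n_B - n_A - n_B) / ((n_A+n_B)^2 * (n_A+n_B-1)) = 8232/2548 = 3.2308.
        SD[R] = 1.7974.
Step 4: R = E[R], so z = 0 with no continuity correction.
Step 5: Two-sided p-value via normal approximation = 2*(1 - Phi(|z|)) = 1.000000.
Step 6: alpha = 0.1. fail to reject H0.

R = 8, z = 0.0000, p = 1.000000, fail to reject H0.


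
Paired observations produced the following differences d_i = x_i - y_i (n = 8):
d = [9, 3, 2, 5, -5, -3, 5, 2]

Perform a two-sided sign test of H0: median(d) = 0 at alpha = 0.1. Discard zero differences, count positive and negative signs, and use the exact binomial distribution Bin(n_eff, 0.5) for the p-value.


Step 1: Discard zero differences. Original n = 8; n_eff = number of nonzero differences = 8.
Nonzero differences (with sign): +9, +3, +2, +5, -5, -3, +5, +2
Step 2: Count signs: positive = 6, negative = 2.
Step 3: Under H0: P(positive) = 0.5, so the number of positives S ~ Bin(8, 0.5).
Step 4: Two-sided exact p-value = sum of Bin(8,0.5) probabilities at or below the observed probability = 0.289062.
Step 5: alpha = 0.1. fail to reject H0.

n_eff = 8, pos = 6, neg = 2, p = 0.289062, fail to reject H0.


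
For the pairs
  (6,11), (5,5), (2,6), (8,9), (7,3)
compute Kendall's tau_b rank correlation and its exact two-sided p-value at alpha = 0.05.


Step 1: Enumerate the 10 unordered pairs (i,j) with i<j and classify each by sign(x_j-x_i) * sign(y_j-y_i).
  (1,2):dx=-1,dy=-6->C; (1,3):dx=-4,dy=-5->C; (1,4):dx=+2,dy=-2->D; (1,5):dx=+1,dy=-8->D
  (2,3):dx=-3,dy=+1->D; (2,4):dx=+3,dy=+4->C; (2,5):dx=+2,dy=-2->D; (3,4):dx=+6,dy=+3->C
  (3,5):dx=+5,dy=-3->D; (4,5):dx=-1,dy=-6->C
Step 2: C = 5, D = 5, total pairs = 10.
Step 3: tau = (C - D)/(n(n-1)/2) = (5 - 5)/10 = 0.000000.
Step 4: Exact two-sided p-value (enumerate n! = 120 permutations of y under H0): p = 1.000000.
Step 5: alpha = 0.05. fail to reject H0.

tau_b = 0.0000 (C=5, D=5), p = 1.000000, fail to reject H0.


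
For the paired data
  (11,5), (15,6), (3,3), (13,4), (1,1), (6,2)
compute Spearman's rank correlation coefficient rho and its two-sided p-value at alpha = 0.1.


Step 1: Rank x and y separately (midranks; no ties here).
rank(x): 11->4, 15->6, 3->2, 13->5, 1->1, 6->3
rank(y): 5->5, 6->6, 3->3, 4->4, 1->1, 2->2
Step 2: d_i = R_x(i) - R_y(i); compute d_i^2.
  (4-5)^2=1, (6-6)^2=0, (2-3)^2=1, (5-4)^2=1, (1-1)^2=0, (3-2)^2=1
sum(d^2) = 4.
Step 3: rho = 1 - 6*4 / (6*(6^2 - 1)) = 1 - 24/210 = 0.885714.
Step 4: Under H0, t = rho * sqrt((n-2)/(1-rho^2)) = 3.8158 ~ t(4).
Step 5: Two-sided p-value from the t-distribution with 4 df = 0.018845.
Step 6: alpha = 0.1. reject H0.

rho = 0.8857, p = 0.018845, reject H0 at alpha = 0.1.


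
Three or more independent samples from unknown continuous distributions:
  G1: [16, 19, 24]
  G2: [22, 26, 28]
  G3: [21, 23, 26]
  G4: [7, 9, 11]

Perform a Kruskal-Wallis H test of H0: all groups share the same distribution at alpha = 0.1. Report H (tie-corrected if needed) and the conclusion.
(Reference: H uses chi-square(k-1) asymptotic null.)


Step 1: Combine all N = 12 observations and assign midranks.
sorted (value, group, rank): (7,G4,1), (9,G4,2), (11,G4,3), (16,G1,4), (19,G1,5), (21,G3,6), (22,G2,7), (23,G3,8), (24,G1,9), (26,G2,10.5), (26,G3,10.5), (28,G2,12)
Step 2: Sum ranks within each group.
R_1 = 18 (n_1 = 3)
R_2 = 29.5 (n_2 = 3)
R_3 = 24.5 (n_3 = 3)
R_4 = 6 (n_4 = 3)
Step 3: H = 12/(N(N+1)) * sum(R_i^2/n_i) - 3(N+1)
     = 12/(12*13) * (18^2/3 + 29.5^2/3 + 24.5^2/3 + 6^2/3) - 3*13
     = 0.076923 * 610.167 - 39
     = 7.935897.
Step 4: Ties present; correction factor C = 1 - 6/(12^3 - 12) = 0.996503. Corrected H = 7.935897 / 0.996503 = 7.963743.
Step 5: Under H0, H ~ chi^2(3); p-value = 0.046767.
Step 6: alpha = 0.1. reject H0.

H = 7.9637, df = 3, p = 0.046767, reject H0.


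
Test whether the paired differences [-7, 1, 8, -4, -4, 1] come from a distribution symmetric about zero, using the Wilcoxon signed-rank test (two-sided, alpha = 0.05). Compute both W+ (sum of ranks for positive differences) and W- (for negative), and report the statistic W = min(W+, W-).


Step 1: Drop any zero differences (none here) and take |d_i|.
|d| = [7, 1, 8, 4, 4, 1]
Step 2: Midrank |d_i| (ties get averaged ranks).
ranks: |7|->5, |1|->1.5, |8|->6, |4|->3.5, |4|->3.5, |1|->1.5
Step 3: Attach original signs; sum ranks with positive sign and with negative sign.
W+ = 1.5 + 6 + 1.5 = 9
W- = 5 + 3.5 + 3.5 = 12
(Check: W+ + W- = 21 should equal n(n+1)/2 = 21.)
Step 4: Test statistic W = min(W+, W-) = 9.
Step 5: Ties in |d|, so use the tie-corrected normal approximation.
        E[W] = n(n+1)/4 = 6*7/4 = 10.5.
        Tie groups: |d|=1 (t=2), |d|=4 (t=2); sum(t^3 - t) = 12.
        Var[W] = n(n+1)(2n+1)/24 - sum(t^3-t)/48 = 546/24 - 12/48 = 22.5.
        z = (W - E[W]) / sqrt(Var[W]) = (9 - 10.5) / 4.7434 = -0.3162.
        Two-sided p = 2*Phi(z) = 0.751830.
Step 6: alpha = 0.05. fail to reject H0.

W+ = 9, W- = 12, W = min = 9, p = 0.751830, fail to reject H0.


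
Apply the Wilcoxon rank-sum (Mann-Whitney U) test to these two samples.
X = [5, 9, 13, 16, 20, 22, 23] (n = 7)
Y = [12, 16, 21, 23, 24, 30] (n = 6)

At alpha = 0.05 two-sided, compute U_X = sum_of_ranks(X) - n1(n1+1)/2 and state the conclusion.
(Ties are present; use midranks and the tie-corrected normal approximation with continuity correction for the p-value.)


Step 1: Combine and sort all 13 observations; assign midranks.
sorted (value, group): (5,X), (9,X), (12,Y), (13,X), (16,X), (16,Y), (20,X), (21,Y), (22,X), (23,X), (23,Y), (24,Y), (30,Y)
ranks: 5->1, 9->2, 12->3, 13->4, 16->5.5, 16->5.5, 20->7, 21->8, 22->9, 23->10.5, 23->10.5, 24->12, 30->13
Step 2: Rank sum for X: R1 = 1 + 2 + 4 + 5.5 + 7 + 9 + 10.5 = 39.
Step 3: U_X = R1 - n1(n1+1)/2 = 39 - 7*8/2 = 39 - 28 = 11.
       U_Y = n1*n2 - U_X = 42 - 11 = 31.
Step 4: Ties are present, so use the tie-corrected normal approximation (with continuity correction) for the p-value.
Step 5: p-value = 0.173549; compare to alpha = 0.05. fail to reject H0.

U_X = 11, p = 0.173549, fail to reject H0 at alpha = 0.05.


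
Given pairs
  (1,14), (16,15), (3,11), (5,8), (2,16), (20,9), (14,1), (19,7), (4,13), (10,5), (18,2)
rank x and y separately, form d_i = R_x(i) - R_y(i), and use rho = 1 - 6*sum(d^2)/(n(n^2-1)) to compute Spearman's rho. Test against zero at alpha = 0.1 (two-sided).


Step 1: Rank x and y separately (midranks; no ties here).
rank(x): 1->1, 16->8, 3->3, 5->5, 2->2, 20->11, 14->7, 19->10, 4->4, 10->6, 18->9
rank(y): 14->9, 15->10, 11->7, 8->5, 16->11, 9->6, 1->1, 7->4, 13->8, 5->3, 2->2
Step 2: d_i = R_x(i) - R_y(i); compute d_i^2.
  (1-9)^2=64, (8-10)^2=4, (3-7)^2=16, (5-5)^2=0, (2-11)^2=81, (11-6)^2=25, (7-1)^2=36, (10-4)^2=36, (4-8)^2=16, (6-3)^2=9, (9-2)^2=49
sum(d^2) = 336.
Step 3: rho = 1 - 6*336 / (11*(11^2 - 1)) = 1 - 2016/1320 = -0.527273.
Step 4: Under H0, t = rho * sqrt((n-2)/(1-rho^2)) = -1.8616 ~ t(9).
Step 5: Two-sided p-value from the t-distribution with 9 df = 0.095565.
Step 6: alpha = 0.1. reject H0.

rho = -0.5273, p = 0.095565, reject H0 at alpha = 0.1.


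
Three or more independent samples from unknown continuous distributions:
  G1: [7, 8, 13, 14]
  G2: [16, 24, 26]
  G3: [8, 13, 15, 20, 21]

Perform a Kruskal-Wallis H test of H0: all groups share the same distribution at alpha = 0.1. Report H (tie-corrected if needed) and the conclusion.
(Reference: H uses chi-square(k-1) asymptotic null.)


Step 1: Combine all N = 12 observations and assign midranks.
sorted (value, group, rank): (7,G1,1), (8,G1,2.5), (8,G3,2.5), (13,G1,4.5), (13,G3,4.5), (14,G1,6), (15,G3,7), (16,G2,8), (20,G3,9), (21,G3,10), (24,G2,11), (26,G2,12)
Step 2: Sum ranks within each group.
R_1 = 14 (n_1 = 4)
R_2 = 31 (n_2 = 3)
R_3 = 33 (n_3 = 5)
Step 3: H = 12/(N(N+1)) * sum(R_i^2/n_i) - 3(N+1)
     = 12/(12*13) * (14^2/4 + 31^2/3 + 33^2/5) - 3*13
     = 0.076923 * 587.133 - 39
     = 6.164103.
Step 4: Ties present; correction factor C = 1 - 12/(12^3 - 12) = 0.993007. Corrected H = 6.164103 / 0.993007 = 6.207512.
Step 5: Under H0, H ~ chi^2(2); p-value = 0.044880.
Step 6: alpha = 0.1. reject H0.

H = 6.2075, df = 2, p = 0.044880, reject H0.


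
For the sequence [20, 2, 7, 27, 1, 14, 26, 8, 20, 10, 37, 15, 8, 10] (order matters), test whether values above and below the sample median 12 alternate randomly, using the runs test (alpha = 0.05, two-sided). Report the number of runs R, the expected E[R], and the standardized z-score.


Step 1: Compute median = 12; label A = above, B = below.
Labels in order: ABBABAABABAABB  (n_A = 7, n_B = 7)
Step 2: Count runs R = 10.
Step 3: Under H0 (random ordering), E[R] = 2*n_A*n_B/(n_A+n_B) + 1 = 2*7*7/14 + 1 = 8.0000.
        Var[R] = 2*n_A*n_B*(2*n_A*n_B - n_A - n_B) / ((n_A+n_B)^2 * (n_A+n_B-1)) = 8232/2548 = 3.2308.
        SD[R] = 1.7974.
Step 4: Continuity-corrected z = (R - 0.5 - E[R]) / SD[R] = (10 - 0.5 - 8.0000) / 1.7974 = 0.8345.
Step 5: Two-sided p-value via normal approximation = 2*(1 - Phi(|z|)) = 0.403986.
Step 6: alpha = 0.05. fail to reject H0.

R = 10, z = 0.8345, p = 0.403986, fail to reject H0.


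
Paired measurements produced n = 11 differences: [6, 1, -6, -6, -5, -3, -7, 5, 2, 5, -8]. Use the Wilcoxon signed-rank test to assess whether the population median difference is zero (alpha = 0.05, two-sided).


Step 1: Drop any zero differences (none here) and take |d_i|.
|d| = [6, 1, 6, 6, 5, 3, 7, 5, 2, 5, 8]
Step 2: Midrank |d_i| (ties get averaged ranks).
ranks: |6|->8, |1|->1, |6|->8, |6|->8, |5|->5, |3|->3, |7|->10, |5|->5, |2|->2, |5|->5, |8|->11
Step 3: Attach original signs; sum ranks with positive sign and with negative sign.
W+ = 8 + 1 + 5 + 2 + 5 = 21
W- = 8 + 8 + 5 + 3 + 10 + 11 = 45
(Check: W+ + W- = 66 should equal n(n+1)/2 = 66.)
Step 4: Test statistic W = min(W+, W-) = 21.
Step 5: Ties in |d|, so use the tie-corrected normal approximation.
        E[W] = n(n+1)/4 = 11*12/4 = 33.
        Tie groups: |d|=5 (t=3), |d|=6 (t=3); sum(t^3 - t) = 48.
        Var[W] = n(n+1)(2n+1)/24 - sum(t^3-t)/48 = 3036/24 - 48/48 = 125.5.
        z = (W - E[W]) / sqrt(Var[W]) = (21 - 33) / 11.2027 = -1.0712.
        Two-sided p = 2*Phi(z) = 0.284092.
Step 6: alpha = 0.05. fail to reject H0.

W+ = 21, W- = 45, W = min = 21, p = 0.284092, fail to reject H0.


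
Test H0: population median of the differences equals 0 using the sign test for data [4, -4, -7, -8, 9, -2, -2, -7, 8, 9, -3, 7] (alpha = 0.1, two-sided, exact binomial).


Step 1: Discard zero differences. Original n = 12; n_eff = number of nonzero differences = 12.
Nonzero differences (with sign): +4, -4, -7, -8, +9, -2, -2, -7, +8, +9, -3, +7
Step 2: Count signs: positive = 5, negative = 7.
Step 3: Under H0: P(positive) = 0.5, so the number of positives S ~ Bin(12, 0.5).
Step 4: Two-sided exact p-value = sum of Bin(12,0.5) probabilities at or below the observed probability = 0.774414.
Step 5: alpha = 0.1. fail to reject H0.

n_eff = 12, pos = 5, neg = 7, p = 0.774414, fail to reject H0.


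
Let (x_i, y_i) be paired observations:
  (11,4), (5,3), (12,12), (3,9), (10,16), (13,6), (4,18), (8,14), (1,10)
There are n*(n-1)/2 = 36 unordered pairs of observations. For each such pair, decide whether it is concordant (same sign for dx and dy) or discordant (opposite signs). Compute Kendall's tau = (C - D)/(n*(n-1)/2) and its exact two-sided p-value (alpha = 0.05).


Step 1: Enumerate the 36 unordered pairs (i,j) with i<j and classify each by sign(x_j-x_i) * sign(y_j-y_i).
  (1,2):dx=-6,dy=-1->C; (1,3):dx=+1,dy=+8->C; (1,4):dx=-8,dy=+5->D; (1,5):dx=-1,dy=+12->D
  (1,6):dx=+2,dy=+2->C; (1,7):dx=-7,dy=+14->D; (1,8):dx=-3,dy=+10->D; (1,9):dx=-10,dy=+6->D
  (2,3):dx=+7,dy=+9->C; (2,4):dx=-2,dy=+6->D; (2,5):dx=+5,dy=+13->C; (2,6):dx=+8,dy=+3->C
  (2,7):dx=-1,dy=+15->D; (2,8):dx=+3,dy=+11->C; (2,9):dx=-4,dy=+7->D; (3,4):dx=-9,dy=-3->C
  (3,5):dx=-2,dy=+4->D; (3,6):dx=+1,dy=-6->D; (3,7):dx=-8,dy=+6->D; (3,8):dx=-4,dy=+2->D
  (3,9):dx=-11,dy=-2->C; (4,5):dx=+7,dy=+7->C; (4,6):dx=+10,dy=-3->D; (4,7):dx=+1,dy=+9->C
  (4,8):dx=+5,dy=+5->C; (4,9):dx=-2,dy=+1->D; (5,6):dx=+3,dy=-10->D; (5,7):dx=-6,dy=+2->D
  (5,8):dx=-2,dy=-2->C; (5,9):dx=-9,dy=-6->C; (6,7):dx=-9,dy=+12->D; (6,8):dx=-5,dy=+8->D
  (6,9):dx=-12,dy=+4->D; (7,8):dx=+4,dy=-4->D; (7,9):dx=-3,dy=-8->C; (8,9):dx=-7,dy=-4->C
Step 2: C = 16, D = 20, total pairs = 36.
Step 3: tau = (C - D)/(n(n-1)/2) = (16 - 20)/36 = -0.111111.
Step 4: Exact two-sided p-value (enumerate n! = 362880 permutations of y under H0): p = 0.761414.
Step 5: alpha = 0.05. fail to reject H0.

tau_b = -0.1111 (C=16, D=20), p = 0.761414, fail to reject H0.


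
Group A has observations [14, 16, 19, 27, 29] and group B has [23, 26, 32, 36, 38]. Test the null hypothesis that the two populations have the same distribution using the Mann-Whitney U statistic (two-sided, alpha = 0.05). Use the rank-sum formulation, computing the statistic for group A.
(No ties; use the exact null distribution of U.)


Step 1: Combine and sort all 10 observations; assign midranks.
sorted (value, group): (14,X), (16,X), (19,X), (23,Y), (26,Y), (27,X), (29,X), (32,Y), (36,Y), (38,Y)
ranks: 14->1, 16->2, 19->3, 23->4, 26->5, 27->6, 29->7, 32->8, 36->9, 38->10
Step 2: Rank sum for X: R1 = 1 + 2 + 3 + 6 + 7 = 19.
Step 3: U_X = R1 - n1(n1+1)/2 = 19 - 5*6/2 = 19 - 15 = 4.
       U_Y = n1*n2 - U_X = 25 - 4 = 21.
Step 4: No ties, so the exact null distribution of U (based on enumerating the C(10,5) = 252 equally likely rank assignments) gives the two-sided p-value.
Step 5: p-value = 0.095238; compare to alpha = 0.05. fail to reject H0.

U_X = 4, p = 0.095238, fail to reject H0 at alpha = 0.05.


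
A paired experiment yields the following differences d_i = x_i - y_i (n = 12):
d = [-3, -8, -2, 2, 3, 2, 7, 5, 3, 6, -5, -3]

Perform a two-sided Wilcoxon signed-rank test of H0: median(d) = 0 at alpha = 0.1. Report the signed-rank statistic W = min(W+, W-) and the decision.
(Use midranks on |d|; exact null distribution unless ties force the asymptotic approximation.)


Step 1: Drop any zero differences (none here) and take |d_i|.
|d| = [3, 8, 2, 2, 3, 2, 7, 5, 3, 6, 5, 3]
Step 2: Midrank |d_i| (ties get averaged ranks).
ranks: |3|->5.5, |8|->12, |2|->2, |2|->2, |3|->5.5, |2|->2, |7|->11, |5|->8.5, |3|->5.5, |6|->10, |5|->8.5, |3|->5.5
Step 3: Attach original signs; sum ranks with positive sign and with negative sign.
W+ = 2 + 5.5 + 2 + 11 + 8.5 + 5.5 + 10 = 44.5
W- = 5.5 + 12 + 2 + 8.5 + 5.5 = 33.5
(Check: W+ + W- = 78 should equal n(n+1)/2 = 78.)
Step 4: Test statistic W = min(W+, W-) = 33.5.
Step 5: Ties in |d|, so use the tie-corrected normal approximation.
        E[W] = n(n+1)/4 = 12*13/4 = 39.
        Tie groups: |d|=2 (t=3), |d|=3 (t=4), |d|=5 (t=2); sum(t^3 - t) = 90.
        Var[W] = n(n+1)(2n+1)/24 - sum(t^3-t)/48 = 3900/24 - 90/48 = 160.625.
        z = (W - E[W]) / sqrt(Var[W]) = (33.5 - 39) / 12.6738 = -0.4340.
        Two-sided p = 2*Phi(z) = 0.664313.
Step 6: alpha = 0.1. fail to reject H0.

W+ = 44.5, W- = 33.5, W = min = 33.5, p = 0.664313, fail to reject H0.


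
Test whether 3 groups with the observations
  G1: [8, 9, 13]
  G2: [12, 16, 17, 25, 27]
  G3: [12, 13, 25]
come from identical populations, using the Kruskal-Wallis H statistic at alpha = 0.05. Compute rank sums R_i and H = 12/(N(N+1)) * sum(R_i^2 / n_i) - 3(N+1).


Step 1: Combine all N = 11 observations and assign midranks.
sorted (value, group, rank): (8,G1,1), (9,G1,2), (12,G2,3.5), (12,G3,3.5), (13,G1,5.5), (13,G3,5.5), (16,G2,7), (17,G2,8), (25,G2,9.5), (25,G3,9.5), (27,G2,11)
Step 2: Sum ranks within each group.
R_1 = 8.5 (n_1 = 3)
R_2 = 39 (n_2 = 5)
R_3 = 18.5 (n_3 = 3)
Step 3: H = 12/(N(N+1)) * sum(R_i^2/n_i) - 3(N+1)
     = 12/(11*12) * (8.5^2/3 + 39^2/5 + 18.5^2/3) - 3*12
     = 0.090909 * 442.367 - 36
     = 4.215152.
Step 4: Ties present; correction factor C = 1 - 18/(11^3 - 11) = 0.986364. Corrected H = 4.215152 / 0.986364 = 4.273425.
Step 5: Under H0, H ~ chi^2(2); p-value = 0.118042.
Step 6: alpha = 0.05. fail to reject H0.

H = 4.2734, df = 2, p = 0.118042, fail to reject H0.


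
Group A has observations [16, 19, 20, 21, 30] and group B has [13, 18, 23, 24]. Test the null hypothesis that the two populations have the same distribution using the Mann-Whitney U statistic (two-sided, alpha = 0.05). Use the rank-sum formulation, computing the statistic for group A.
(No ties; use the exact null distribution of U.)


Step 1: Combine and sort all 9 observations; assign midranks.
sorted (value, group): (13,Y), (16,X), (18,Y), (19,X), (20,X), (21,X), (23,Y), (24,Y), (30,X)
ranks: 13->1, 16->2, 18->3, 19->4, 20->5, 21->6, 23->7, 24->8, 30->9
Step 2: Rank sum for X: R1 = 2 + 4 + 5 + 6 + 9 = 26.
Step 3: U_X = R1 - n1(n1+1)/2 = 26 - 5*6/2 = 26 - 15 = 11.
       U_Y = n1*n2 - U_X = 20 - 11 = 9.
Step 4: No ties, so the exact null distribution of U (based on enumerating the C(9,5) = 126 equally likely rank assignments) gives the two-sided p-value.
Step 5: p-value = 0.904762; compare to alpha = 0.05. fail to reject H0.

U_X = 11, p = 0.904762, fail to reject H0 at alpha = 0.05.


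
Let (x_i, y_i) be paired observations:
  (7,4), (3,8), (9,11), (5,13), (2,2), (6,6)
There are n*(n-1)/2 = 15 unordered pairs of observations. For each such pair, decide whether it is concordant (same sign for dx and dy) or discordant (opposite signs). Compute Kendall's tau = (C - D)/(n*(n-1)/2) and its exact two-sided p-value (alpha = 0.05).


Step 1: Enumerate the 15 unordered pairs (i,j) with i<j and classify each by sign(x_j-x_i) * sign(y_j-y_i).
  (1,2):dx=-4,dy=+4->D; (1,3):dx=+2,dy=+7->C; (1,4):dx=-2,dy=+9->D; (1,5):dx=-5,dy=-2->C
  (1,6):dx=-1,dy=+2->D; (2,3):dx=+6,dy=+3->C; (2,4):dx=+2,dy=+5->C; (2,5):dx=-1,dy=-6->C
  (2,6):dx=+3,dy=-2->D; (3,4):dx=-4,dy=+2->D; (3,5):dx=-7,dy=-9->C; (3,6):dx=-3,dy=-5->C
  (4,5):dx=-3,dy=-11->C; (4,6):dx=+1,dy=-7->D; (5,6):dx=+4,dy=+4->C
Step 2: C = 9, D = 6, total pairs = 15.
Step 3: tau = (C - D)/(n(n-1)/2) = (9 - 6)/15 = 0.200000.
Step 4: Exact two-sided p-value (enumerate n! = 720 permutations of y under H0): p = 0.719444.
Step 5: alpha = 0.05. fail to reject H0.

tau_b = 0.2000 (C=9, D=6), p = 0.719444, fail to reject H0.


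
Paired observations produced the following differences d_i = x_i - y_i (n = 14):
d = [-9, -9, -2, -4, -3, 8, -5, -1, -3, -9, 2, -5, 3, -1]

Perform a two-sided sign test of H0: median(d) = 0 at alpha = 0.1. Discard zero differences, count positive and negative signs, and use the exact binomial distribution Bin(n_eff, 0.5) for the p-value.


Step 1: Discard zero differences. Original n = 14; n_eff = number of nonzero differences = 14.
Nonzero differences (with sign): -9, -9, -2, -4, -3, +8, -5, -1, -3, -9, +2, -5, +3, -1
Step 2: Count signs: positive = 3, negative = 11.
Step 3: Under H0: P(positive) = 0.5, so the number of positives S ~ Bin(14, 0.5).
Step 4: Two-sided exact p-value = sum of Bin(14,0.5) probabilities at or below the observed probability = 0.057373.
Step 5: alpha = 0.1. reject H0.

n_eff = 14, pos = 3, neg = 11, p = 0.057373, reject H0.


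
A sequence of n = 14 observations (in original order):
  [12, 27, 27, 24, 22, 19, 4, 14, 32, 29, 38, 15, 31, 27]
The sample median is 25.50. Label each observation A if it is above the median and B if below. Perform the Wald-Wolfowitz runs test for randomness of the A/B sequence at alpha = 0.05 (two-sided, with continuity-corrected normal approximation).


Step 1: Compute median = 25.50; label A = above, B = below.
Labels in order: BAABBBBBAAABAA  (n_A = 7, n_B = 7)
Step 2: Count runs R = 6.
Step 3: Under H0 (random ordering), E[R] = 2*n_A*n_B/(n_A+n_B) + 1 = 2*7*7/14 + 1 = 8.0000.
        Var[R] = 2*n_A*n_B*(2*n_A*n_B - n_A - n_B) / ((n_A+n_B)^2 * (n_A+n_B-1)) = 8232/2548 = 3.2308.
        SD[R] = 1.7974.
Step 4: Continuity-corrected z = (R + 0.5 - E[R]) / SD[R] = (6 + 0.5 - 8.0000) / 1.7974 = -0.8345.
Step 5: Two-sided p-value via normal approximation = 2*(1 - Phi(|z|)) = 0.403986.
Step 6: alpha = 0.05. fail to reject H0.

R = 6, z = -0.8345, p = 0.403986, fail to reject H0.


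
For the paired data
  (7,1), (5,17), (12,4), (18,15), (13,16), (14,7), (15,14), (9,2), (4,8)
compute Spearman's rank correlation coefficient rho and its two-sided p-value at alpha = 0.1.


Step 1: Rank x and y separately (midranks; no ties here).
rank(x): 7->3, 5->2, 12->5, 18->9, 13->6, 14->7, 15->8, 9->4, 4->1
rank(y): 1->1, 17->9, 4->3, 15->7, 16->8, 7->4, 14->6, 2->2, 8->5
Step 2: d_i = R_x(i) - R_y(i); compute d_i^2.
  (3-1)^2=4, (2-9)^2=49, (5-3)^2=4, (9-7)^2=4, (6-8)^2=4, (7-4)^2=9, (8-6)^2=4, (4-2)^2=4, (1-5)^2=16
sum(d^2) = 98.
Step 3: rho = 1 - 6*98 / (9*(9^2 - 1)) = 1 - 588/720 = 0.183333.
Step 4: Under H0, t = rho * sqrt((n-2)/(1-rho^2)) = 0.4934 ~ t(7).
Step 5: Two-sided p-value from the t-distribution with 7 df = 0.636820.
Step 6: alpha = 0.1. fail to reject H0.

rho = 0.1833, p = 0.636820, fail to reject H0 at alpha = 0.1.


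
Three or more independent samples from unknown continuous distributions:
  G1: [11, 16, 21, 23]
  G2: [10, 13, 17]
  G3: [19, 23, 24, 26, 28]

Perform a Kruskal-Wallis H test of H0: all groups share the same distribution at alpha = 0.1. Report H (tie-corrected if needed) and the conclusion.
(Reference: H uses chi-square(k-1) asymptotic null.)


Step 1: Combine all N = 12 observations and assign midranks.
sorted (value, group, rank): (10,G2,1), (11,G1,2), (13,G2,3), (16,G1,4), (17,G2,5), (19,G3,6), (21,G1,7), (23,G1,8.5), (23,G3,8.5), (24,G3,10), (26,G3,11), (28,G3,12)
Step 2: Sum ranks within each group.
R_1 = 21.5 (n_1 = 4)
R_2 = 9 (n_2 = 3)
R_3 = 47.5 (n_3 = 5)
Step 3: H = 12/(N(N+1)) * sum(R_i^2/n_i) - 3(N+1)
     = 12/(12*13) * (21.5^2/4 + 9^2/3 + 47.5^2/5) - 3*13
     = 0.076923 * 593.812 - 39
     = 6.677885.
Step 4: Ties present; correction factor C = 1 - 6/(12^3 - 12) = 0.996503. Corrected H = 6.677885 / 0.996503 = 6.701316.
Step 5: Under H0, H ~ chi^2(2); p-value = 0.035061.
Step 6: alpha = 0.1. reject H0.

H = 6.7013, df = 2, p = 0.035061, reject H0.


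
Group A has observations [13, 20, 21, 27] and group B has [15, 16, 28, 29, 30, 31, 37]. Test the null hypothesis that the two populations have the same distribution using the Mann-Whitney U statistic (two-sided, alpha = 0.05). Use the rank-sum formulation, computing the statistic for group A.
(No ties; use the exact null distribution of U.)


Step 1: Combine and sort all 11 observations; assign midranks.
sorted (value, group): (13,X), (15,Y), (16,Y), (20,X), (21,X), (27,X), (28,Y), (29,Y), (30,Y), (31,Y), (37,Y)
ranks: 13->1, 15->2, 16->3, 20->4, 21->5, 27->6, 28->7, 29->8, 30->9, 31->10, 37->11
Step 2: Rank sum for X: R1 = 1 + 4 + 5 + 6 = 16.
Step 3: U_X = R1 - n1(n1+1)/2 = 16 - 4*5/2 = 16 - 10 = 6.
       U_Y = n1*n2 - U_X = 28 - 6 = 22.
Step 4: No ties, so the exact null distribution of U (based on enumerating the C(11,4) = 330 equally likely rank assignments) gives the two-sided p-value.
Step 5: p-value = 0.163636; compare to alpha = 0.05. fail to reject H0.

U_X = 6, p = 0.163636, fail to reject H0 at alpha = 0.05.


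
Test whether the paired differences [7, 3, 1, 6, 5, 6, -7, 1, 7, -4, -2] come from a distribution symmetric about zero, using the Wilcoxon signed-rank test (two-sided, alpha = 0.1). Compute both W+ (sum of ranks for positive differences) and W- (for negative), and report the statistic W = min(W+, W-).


Step 1: Drop any zero differences (none here) and take |d_i|.
|d| = [7, 3, 1, 6, 5, 6, 7, 1, 7, 4, 2]
Step 2: Midrank |d_i| (ties get averaged ranks).
ranks: |7|->10, |3|->4, |1|->1.5, |6|->7.5, |5|->6, |6|->7.5, |7|->10, |1|->1.5, |7|->10, |4|->5, |2|->3
Step 3: Attach original signs; sum ranks with positive sign and with negative sign.
W+ = 10 + 4 + 1.5 + 7.5 + 6 + 7.5 + 1.5 + 10 = 48
W- = 10 + 5 + 3 = 18
(Check: W+ + W- = 66 should equal n(n+1)/2 = 66.)
Step 4: Test statistic W = min(W+, W-) = 18.
Step 5: Ties in |d|, so use the tie-corrected normal approximation.
        E[W] = n(n+1)/4 = 11*12/4 = 33.
        Tie groups: |d|=1 (t=2), |d|=6 (t=2), |d|=7 (t=3); sum(t^3 - t) = 36.
        Var[W] = n(n+1)(2n+1)/24 - sum(t^3-t)/48 = 3036/24 - 36/48 = 125.75.
        z = (W - E[W]) / sqrt(Var[W]) = (18 - 33) / 11.2138 = -1.3376.
        Two-sided p = 2*Phi(z) = 0.181016.
Step 6: alpha = 0.1. fail to reject H0.

W+ = 48, W- = 18, W = min = 18, p = 0.181016, fail to reject H0.


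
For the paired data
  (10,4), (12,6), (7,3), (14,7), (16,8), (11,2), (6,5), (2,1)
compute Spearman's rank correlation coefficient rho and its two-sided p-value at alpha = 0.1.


Step 1: Rank x and y separately (midranks; no ties here).
rank(x): 10->4, 12->6, 7->3, 14->7, 16->8, 11->5, 6->2, 2->1
rank(y): 4->4, 6->6, 3->3, 7->7, 8->8, 2->2, 5->5, 1->1
Step 2: d_i = R_x(i) - R_y(i); compute d_i^2.
  (4-4)^2=0, (6-6)^2=0, (3-3)^2=0, (7-7)^2=0, (8-8)^2=0, (5-2)^2=9, (2-5)^2=9, (1-1)^2=0
sum(d^2) = 18.
Step 3: rho = 1 - 6*18 / (8*(8^2 - 1)) = 1 - 108/504 = 0.785714.
Step 4: Under H0, t = rho * sqrt((n-2)/(1-rho^2)) = 3.1113 ~ t(6).
Step 5: Two-sided p-value from the t-distribution with 6 df = 0.020815.
Step 6: alpha = 0.1. reject H0.

rho = 0.7857, p = 0.020815, reject H0 at alpha = 0.1.


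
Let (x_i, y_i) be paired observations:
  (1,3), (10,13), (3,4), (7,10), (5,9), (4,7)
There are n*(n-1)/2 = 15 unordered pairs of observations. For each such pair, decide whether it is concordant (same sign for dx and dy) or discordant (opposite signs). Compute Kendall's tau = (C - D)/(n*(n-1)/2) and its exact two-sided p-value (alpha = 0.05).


Step 1: Enumerate the 15 unordered pairs (i,j) with i<j and classify each by sign(x_j-x_i) * sign(y_j-y_i).
  (1,2):dx=+9,dy=+10->C; (1,3):dx=+2,dy=+1->C; (1,4):dx=+6,dy=+7->C; (1,5):dx=+4,dy=+6->C
  (1,6):dx=+3,dy=+4->C; (2,3):dx=-7,dy=-9->C; (2,4):dx=-3,dy=-3->C; (2,5):dx=-5,dy=-4->C
  (2,6):dx=-6,dy=-6->C; (3,4):dx=+4,dy=+6->C; (3,5):dx=+2,dy=+5->C; (3,6):dx=+1,dy=+3->C
  (4,5):dx=-2,dy=-1->C; (4,6):dx=-3,dy=-3->C; (5,6):dx=-1,dy=-2->C
Step 2: C = 15, D = 0, total pairs = 15.
Step 3: tau = (C - D)/(n(n-1)/2) = (15 - 0)/15 = 1.000000.
Step 4: Exact two-sided p-value (enumerate n! = 720 permutations of y under H0): p = 0.002778.
Step 5: alpha = 0.05. reject H0.

tau_b = 1.0000 (C=15, D=0), p = 0.002778, reject H0.


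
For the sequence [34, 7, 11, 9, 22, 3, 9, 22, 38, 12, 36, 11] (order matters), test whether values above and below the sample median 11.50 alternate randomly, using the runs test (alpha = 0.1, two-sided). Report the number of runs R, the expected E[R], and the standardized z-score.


Step 1: Compute median = 11.50; label A = above, B = below.
Labels in order: ABBBABBAAAAB  (n_A = 6, n_B = 6)
Step 2: Count runs R = 6.
Step 3: Under H0 (random ordering), E[R] = 2*n_A*n_B/(n_A+n_B) + 1 = 2*6*6/12 + 1 = 7.0000.
        Var[R] = 2*n_A*n_B*(2*n_A*n_B - n_A - n_B) / ((n_A+n_B)^2 * (n_A+n_B-1)) = 4320/1584 = 2.7273.
        SD[R] = 1.6514.
Step 4: Continuity-corrected z = (R + 0.5 - E[R]) / SD[R] = (6 + 0.5 - 7.0000) / 1.6514 = -0.3028.
Step 5: Two-sided p-value via normal approximation = 2*(1 - Phi(|z|)) = 0.762069.
Step 6: alpha = 0.1. fail to reject H0.

R = 6, z = -0.3028, p = 0.762069, fail to reject H0.


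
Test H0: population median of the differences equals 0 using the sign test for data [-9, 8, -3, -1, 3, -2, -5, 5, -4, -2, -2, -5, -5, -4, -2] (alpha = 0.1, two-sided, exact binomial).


Step 1: Discard zero differences. Original n = 15; n_eff = number of nonzero differences = 15.
Nonzero differences (with sign): -9, +8, -3, -1, +3, -2, -5, +5, -4, -2, -2, -5, -5, -4, -2
Step 2: Count signs: positive = 3, negative = 12.
Step 3: Under H0: P(positive) = 0.5, so the number of positives S ~ Bin(15, 0.5).
Step 4: Two-sided exact p-value = sum of Bin(15,0.5) probabilities at or below the observed probability = 0.035156.
Step 5: alpha = 0.1. reject H0.

n_eff = 15, pos = 3, neg = 12, p = 0.035156, reject H0.


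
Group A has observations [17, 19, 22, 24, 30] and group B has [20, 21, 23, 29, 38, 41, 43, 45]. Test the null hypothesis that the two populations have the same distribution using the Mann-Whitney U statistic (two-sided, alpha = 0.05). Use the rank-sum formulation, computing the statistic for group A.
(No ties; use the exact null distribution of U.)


Step 1: Combine and sort all 13 observations; assign midranks.
sorted (value, group): (17,X), (19,X), (20,Y), (21,Y), (22,X), (23,Y), (24,X), (29,Y), (30,X), (38,Y), (41,Y), (43,Y), (45,Y)
ranks: 17->1, 19->2, 20->3, 21->4, 22->5, 23->6, 24->7, 29->8, 30->9, 38->10, 41->11, 43->12, 45->13
Step 2: Rank sum for X: R1 = 1 + 2 + 5 + 7 + 9 = 24.
Step 3: U_X = R1 - n1(n1+1)/2 = 24 - 5*6/2 = 24 - 15 = 9.
       U_Y = n1*n2 - U_X = 40 - 9 = 31.
Step 4: No ties, so the exact null distribution of U (based on enumerating the C(13,5) = 1287 equally likely rank assignments) gives the two-sided p-value.
Step 5: p-value = 0.127428; compare to alpha = 0.05. fail to reject H0.

U_X = 9, p = 0.127428, fail to reject H0 at alpha = 0.05.


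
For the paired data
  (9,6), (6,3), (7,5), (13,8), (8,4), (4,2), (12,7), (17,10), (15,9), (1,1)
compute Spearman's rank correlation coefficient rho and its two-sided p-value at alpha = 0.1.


Step 1: Rank x and y separately (midranks; no ties here).
rank(x): 9->6, 6->3, 7->4, 13->8, 8->5, 4->2, 12->7, 17->10, 15->9, 1->1
rank(y): 6->6, 3->3, 5->5, 8->8, 4->4, 2->2, 7->7, 10->10, 9->9, 1->1
Step 2: d_i = R_x(i) - R_y(i); compute d_i^2.
  (6-6)^2=0, (3-3)^2=0, (4-5)^2=1, (8-8)^2=0, (5-4)^2=1, (2-2)^2=0, (7-7)^2=0, (10-10)^2=0, (9-9)^2=0, (1-1)^2=0
sum(d^2) = 2.
Step 3: rho = 1 - 6*2 / (10*(10^2 - 1)) = 1 - 12/990 = 0.987879.
Step 4: Under H0, t = rho * sqrt((n-2)/(1-rho^2)) = 18.0003 ~ t(8).
Step 5: Two-sided p-value from the t-distribution with 8 df = 0.000000.
Step 6: alpha = 0.1. reject H0.

rho = 0.9879, p = 0.000000, reject H0 at alpha = 0.1.


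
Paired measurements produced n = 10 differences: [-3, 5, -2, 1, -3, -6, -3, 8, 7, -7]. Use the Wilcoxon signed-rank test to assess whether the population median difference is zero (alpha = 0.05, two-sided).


Step 1: Drop any zero differences (none here) and take |d_i|.
|d| = [3, 5, 2, 1, 3, 6, 3, 8, 7, 7]
Step 2: Midrank |d_i| (ties get averaged ranks).
ranks: |3|->4, |5|->6, |2|->2, |1|->1, |3|->4, |6|->7, |3|->4, |8|->10, |7|->8.5, |7|->8.5
Step 3: Attach original signs; sum ranks with positive sign and with negative sign.
W+ = 6 + 1 + 10 + 8.5 = 25.5
W- = 4 + 2 + 4 + 7 + 4 + 8.5 = 29.5
(Check: W+ + W- = 55 should equal n(n+1)/2 = 55.)
Step 4: Test statistic W = min(W+, W-) = 25.5.
Step 5: Ties in |d|, so use the tie-corrected normal approximation.
        E[W] = n(n+1)/4 = 10*11/4 = 27.5.
        Tie groups: |d|=3 (t=3), |d|=7 (t=2); sum(t^3 - t) = 30.
        Var[W] = n(n+1)(2n+1)/24 - sum(t^3-t)/48 = 2310/24 - 30/48 = 95.625.
        z = (W - E[W]) / sqrt(Var[W]) = (25.5 - 27.5) / 9.7788 = -0.2045.
        Two-sided p = 2*Phi(z) = 0.837944.
Step 6: alpha = 0.05. fail to reject H0.

W+ = 25.5, W- = 29.5, W = min = 25.5, p = 0.837944, fail to reject H0.


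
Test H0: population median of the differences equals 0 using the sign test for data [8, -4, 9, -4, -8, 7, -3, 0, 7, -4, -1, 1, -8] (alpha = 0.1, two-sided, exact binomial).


Step 1: Discard zero differences. Original n = 13; n_eff = number of nonzero differences = 12.
Nonzero differences (with sign): +8, -4, +9, -4, -8, +7, -3, +7, -4, -1, +1, -8
Step 2: Count signs: positive = 5, negative = 7.
Step 3: Under H0: P(positive) = 0.5, so the number of positives S ~ Bin(12, 0.5).
Step 4: Two-sided exact p-value = sum of Bin(12,0.5) probabilities at or below the observed probability = 0.774414.
Step 5: alpha = 0.1. fail to reject H0.

n_eff = 12, pos = 5, neg = 7, p = 0.774414, fail to reject H0.


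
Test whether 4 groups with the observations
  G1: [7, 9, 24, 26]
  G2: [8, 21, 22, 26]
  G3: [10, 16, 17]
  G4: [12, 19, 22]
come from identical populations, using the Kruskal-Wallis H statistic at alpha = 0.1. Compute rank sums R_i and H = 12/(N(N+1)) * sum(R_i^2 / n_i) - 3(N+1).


Step 1: Combine all N = 14 observations and assign midranks.
sorted (value, group, rank): (7,G1,1), (8,G2,2), (9,G1,3), (10,G3,4), (12,G4,5), (16,G3,6), (17,G3,7), (19,G4,8), (21,G2,9), (22,G2,10.5), (22,G4,10.5), (24,G1,12), (26,G1,13.5), (26,G2,13.5)
Step 2: Sum ranks within each group.
R_1 = 29.5 (n_1 = 4)
R_2 = 35 (n_2 = 4)
R_3 = 17 (n_3 = 3)
R_4 = 23.5 (n_4 = 3)
Step 3: H = 12/(N(N+1)) * sum(R_i^2/n_i) - 3(N+1)
     = 12/(14*15) * (29.5^2/4 + 35^2/4 + 17^2/3 + 23.5^2/3) - 3*15
     = 0.057143 * 804.229 - 45
     = 0.955952.
Step 4: Ties present; correction factor C = 1 - 12/(14^3 - 14) = 0.995604. Corrected H = 0.955952 / 0.995604 = 0.960173.
Step 5: Under H0, H ~ chi^2(3); p-value = 0.810888.
Step 6: alpha = 0.1. fail to reject H0.

H = 0.9602, df = 3, p = 0.810888, fail to reject H0.


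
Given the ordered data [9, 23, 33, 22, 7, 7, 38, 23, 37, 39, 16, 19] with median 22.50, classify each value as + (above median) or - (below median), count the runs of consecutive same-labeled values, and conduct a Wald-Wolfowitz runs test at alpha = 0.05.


Step 1: Compute median = 22.50; label A = above, B = below.
Labels in order: BAABBBAAAABB  (n_A = 6, n_B = 6)
Step 2: Count runs R = 5.
Step 3: Under H0 (random ordering), E[R] = 2*n_A*n_B/(n_A+n_B) + 1 = 2*6*6/12 + 1 = 7.0000.
        Var[R] = 2*n_A*n_B*(2*n_A*n_B - n_A - n_B) / ((n_A+n_B)^2 * (n_A+n_B-1)) = 4320/1584 = 2.7273.
        SD[R] = 1.6514.
Step 4: Continuity-corrected z = (R + 0.5 - E[R]) / SD[R] = (5 + 0.5 - 7.0000) / 1.6514 = -0.9083.
Step 5: Two-sided p-value via normal approximation = 2*(1 - Phi(|z|)) = 0.363722.
Step 6: alpha = 0.05. fail to reject H0.

R = 5, z = -0.9083, p = 0.363722, fail to reject H0.


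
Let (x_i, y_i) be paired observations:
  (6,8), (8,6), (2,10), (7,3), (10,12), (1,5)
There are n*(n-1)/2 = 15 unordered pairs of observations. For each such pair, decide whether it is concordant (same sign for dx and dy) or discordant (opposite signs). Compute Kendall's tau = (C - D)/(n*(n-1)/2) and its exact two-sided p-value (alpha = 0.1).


Step 1: Enumerate the 15 unordered pairs (i,j) with i<j and classify each by sign(x_j-x_i) * sign(y_j-y_i).
  (1,2):dx=+2,dy=-2->D; (1,3):dx=-4,dy=+2->D; (1,4):dx=+1,dy=-5->D; (1,5):dx=+4,dy=+4->C
  (1,6):dx=-5,dy=-3->C; (2,3):dx=-6,dy=+4->D; (2,4):dx=-1,dy=-3->C; (2,5):dx=+2,dy=+6->C
  (2,6):dx=-7,dy=-1->C; (3,4):dx=+5,dy=-7->D; (3,5):dx=+8,dy=+2->C; (3,6):dx=-1,dy=-5->C
  (4,5):dx=+3,dy=+9->C; (4,6):dx=-6,dy=+2->D; (5,6):dx=-9,dy=-7->C
Step 2: C = 9, D = 6, total pairs = 15.
Step 3: tau = (C - D)/(n(n-1)/2) = (9 - 6)/15 = 0.200000.
Step 4: Exact two-sided p-value (enumerate n! = 720 permutations of y under H0): p = 0.719444.
Step 5: alpha = 0.1. fail to reject H0.

tau_b = 0.2000 (C=9, D=6), p = 0.719444, fail to reject H0.


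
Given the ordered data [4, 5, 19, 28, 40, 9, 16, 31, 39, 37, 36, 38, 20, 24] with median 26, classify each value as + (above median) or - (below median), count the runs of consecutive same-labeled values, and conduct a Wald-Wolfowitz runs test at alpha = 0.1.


Step 1: Compute median = 26; label A = above, B = below.
Labels in order: BBBAABBAAAAABB  (n_A = 7, n_B = 7)
Step 2: Count runs R = 5.
Step 3: Under H0 (random ordering), E[R] = 2*n_A*n_B/(n_A+n_B) + 1 = 2*7*7/14 + 1 = 8.0000.
        Var[R] = 2*n_A*n_B*(2*n_A*n_B - n_A - n_B) / ((n_A+n_B)^2 * (n_A+n_B-1)) = 8232/2548 = 3.2308.
        SD[R] = 1.7974.
Step 4: Continuity-corrected z = (R + 0.5 - E[R]) / SD[R] = (5 + 0.5 - 8.0000) / 1.7974 = -1.3909.
Step 5: Two-sided p-value via normal approximation = 2*(1 - Phi(|z|)) = 0.164264.
Step 6: alpha = 0.1. fail to reject H0.

R = 5, z = -1.3909, p = 0.164264, fail to reject H0.


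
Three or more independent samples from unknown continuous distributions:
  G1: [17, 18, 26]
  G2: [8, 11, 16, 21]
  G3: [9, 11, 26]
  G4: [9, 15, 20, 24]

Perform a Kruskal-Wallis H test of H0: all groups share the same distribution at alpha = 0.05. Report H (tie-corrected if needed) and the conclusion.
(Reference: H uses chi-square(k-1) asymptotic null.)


Step 1: Combine all N = 14 observations and assign midranks.
sorted (value, group, rank): (8,G2,1), (9,G3,2.5), (9,G4,2.5), (11,G2,4.5), (11,G3,4.5), (15,G4,6), (16,G2,7), (17,G1,8), (18,G1,9), (20,G4,10), (21,G2,11), (24,G4,12), (26,G1,13.5), (26,G3,13.5)
Step 2: Sum ranks within each group.
R_1 = 30.5 (n_1 = 3)
R_2 = 23.5 (n_2 = 4)
R_3 = 20.5 (n_3 = 3)
R_4 = 30.5 (n_4 = 4)
Step 3: H = 12/(N(N+1)) * sum(R_i^2/n_i) - 3(N+1)
     = 12/(14*15) * (30.5^2/3 + 23.5^2/4 + 20.5^2/3 + 30.5^2/4) - 3*15
     = 0.057143 * 820.792 - 45
     = 1.902381.
Step 4: Ties present; correction factor C = 1 - 18/(14^3 - 14) = 0.993407. Corrected H = 1.902381 / 0.993407 = 1.915007.
Step 5: Under H0, H ~ chi^2(3); p-value = 0.590233.
Step 6: alpha = 0.05. fail to reject H0.

H = 1.9150, df = 3, p = 0.590233, fail to reject H0.


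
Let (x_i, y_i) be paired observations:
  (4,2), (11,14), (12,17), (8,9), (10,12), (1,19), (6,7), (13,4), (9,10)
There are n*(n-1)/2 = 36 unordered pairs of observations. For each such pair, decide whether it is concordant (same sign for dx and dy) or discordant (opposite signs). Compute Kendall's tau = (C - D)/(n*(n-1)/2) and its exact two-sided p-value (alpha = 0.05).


Step 1: Enumerate the 36 unordered pairs (i,j) with i<j and classify each by sign(x_j-x_i) * sign(y_j-y_i).
  (1,2):dx=+7,dy=+12->C; (1,3):dx=+8,dy=+15->C; (1,4):dx=+4,dy=+7->C; (1,5):dx=+6,dy=+10->C
  (1,6):dx=-3,dy=+17->D; (1,7):dx=+2,dy=+5->C; (1,8):dx=+9,dy=+2->C; (1,9):dx=+5,dy=+8->C
  (2,3):dx=+1,dy=+3->C; (2,4):dx=-3,dy=-5->C; (2,5):dx=-1,dy=-2->C; (2,6):dx=-10,dy=+5->D
  (2,7):dx=-5,dy=-7->C; (2,8):dx=+2,dy=-10->D; (2,9):dx=-2,dy=-4->C; (3,4):dx=-4,dy=-8->C
  (3,5):dx=-2,dy=-5->C; (3,6):dx=-11,dy=+2->D; (3,7):dx=-6,dy=-10->C; (3,8):dx=+1,dy=-13->D
  (3,9):dx=-3,dy=-7->C; (4,5):dx=+2,dy=+3->C; (4,6):dx=-7,dy=+10->D; (4,7):dx=-2,dy=-2->C
  (4,8):dx=+5,dy=-5->D; (4,9):dx=+1,dy=+1->C; (5,6):dx=-9,dy=+7->D; (5,7):dx=-4,dy=-5->C
  (5,8):dx=+3,dy=-8->D; (5,9):dx=-1,dy=-2->C; (6,7):dx=+5,dy=-12->D; (6,8):dx=+12,dy=-15->D
  (6,9):dx=+8,dy=-9->D; (7,8):dx=+7,dy=-3->D; (7,9):dx=+3,dy=+3->C; (8,9):dx=-4,dy=+6->D
Step 2: C = 22, D = 14, total pairs = 36.
Step 3: tau = (C - D)/(n(n-1)/2) = (22 - 14)/36 = 0.222222.
Step 4: Exact two-sided p-value (enumerate n! = 362880 permutations of y under H0): p = 0.476709.
Step 5: alpha = 0.05. fail to reject H0.

tau_b = 0.2222 (C=22, D=14), p = 0.476709, fail to reject H0.


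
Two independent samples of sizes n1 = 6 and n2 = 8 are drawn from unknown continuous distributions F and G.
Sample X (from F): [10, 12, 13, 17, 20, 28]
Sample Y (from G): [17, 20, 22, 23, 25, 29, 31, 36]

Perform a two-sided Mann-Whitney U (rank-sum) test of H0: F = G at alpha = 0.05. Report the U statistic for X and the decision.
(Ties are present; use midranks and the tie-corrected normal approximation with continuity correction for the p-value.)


Step 1: Combine and sort all 14 observations; assign midranks.
sorted (value, group): (10,X), (12,X), (13,X), (17,X), (17,Y), (20,X), (20,Y), (22,Y), (23,Y), (25,Y), (28,X), (29,Y), (31,Y), (36,Y)
ranks: 10->1, 12->2, 13->3, 17->4.5, 17->4.5, 20->6.5, 20->6.5, 22->8, 23->9, 25->10, 28->11, 29->12, 31->13, 36->14
Step 2: Rank sum for X: R1 = 1 + 2 + 3 + 4.5 + 6.5 + 11 = 28.
Step 3: U_X = R1 - n1(n1+1)/2 = 28 - 6*7/2 = 28 - 21 = 7.
       U_Y = n1*n2 - U_X = 48 - 7 = 41.
Step 4: Ties are present, so use the tie-corrected normal approximation (with continuity correction) for the p-value.
Step 5: p-value = 0.032774; compare to alpha = 0.05. reject H0.

U_X = 7, p = 0.032774, reject H0 at alpha = 0.05.


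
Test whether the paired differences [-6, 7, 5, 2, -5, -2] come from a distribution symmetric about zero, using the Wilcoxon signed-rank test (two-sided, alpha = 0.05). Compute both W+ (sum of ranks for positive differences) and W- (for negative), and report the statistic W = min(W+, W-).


Step 1: Drop any zero differences (none here) and take |d_i|.
|d| = [6, 7, 5, 2, 5, 2]
Step 2: Midrank |d_i| (ties get averaged ranks).
ranks: |6|->5, |7|->6, |5|->3.5, |2|->1.5, |5|->3.5, |2|->1.5
Step 3: Attach original signs; sum ranks with positive sign and with negative sign.
W+ = 6 + 3.5 + 1.5 = 11
W- = 5 + 3.5 + 1.5 = 10
(Check: W+ + W- = 21 should equal n(n+1)/2 = 21.)
Step 4: Test statistic W = min(W+, W-) = 10.
Step 5: Ties in |d|, so use the tie-corrected normal approximation.
        E[W] = n(n+1)/4 = 6*7/4 = 10.5.
        Tie groups: |d|=2 (t=2), |d|=5 (t=2); sum(t^3 - t) = 12.
        Var[W] = n(n+1)(2n+1)/24 - sum(t^3-t)/48 = 546/24 - 12/48 = 22.5.
        z = (W - E[W]) / sqrt(Var[W]) = (10 - 10.5) / 4.7434 = -0.1054.
        Two-sided p = 2*Phi(z) = 0.916051.
Step 6: alpha = 0.05. fail to reject H0.

W+ = 11, W- = 10, W = min = 10, p = 0.916051, fail to reject H0.
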